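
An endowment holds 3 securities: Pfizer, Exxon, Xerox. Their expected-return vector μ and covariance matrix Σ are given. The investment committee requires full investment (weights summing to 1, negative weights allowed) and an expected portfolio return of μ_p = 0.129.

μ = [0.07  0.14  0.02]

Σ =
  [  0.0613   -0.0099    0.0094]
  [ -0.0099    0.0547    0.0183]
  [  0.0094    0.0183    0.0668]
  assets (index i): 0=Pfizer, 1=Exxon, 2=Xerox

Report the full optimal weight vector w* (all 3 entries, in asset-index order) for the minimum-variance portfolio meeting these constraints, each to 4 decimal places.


x=Σ⁻¹μ = [1.7761  3.1533  -0.8144]
y=Σ⁻¹𝟙 = [18.3231  19.2130  7.1282]
a=μᵀx=0.549501  b=𝟙ᵀx=4.115001  c=𝟙ᵀy=44.664294  D=ac−b²=7.609848
λ₁=(c·0.129−b)/D = (44.664294·0.129−4.115001)/7.609848 = 0.216390
λ₂=(a−b·0.129)/D = (0.549501−4.115001·0.129)/7.609848 = 0.002453
w* = 0.216390·x + 0.002453·y:
  w_0 = 0.216390·1.7761 + 0.002453·18.3231 = 0.4293  (Pfizer)
  w_1 = 0.216390·3.1533 + 0.002453·19.2130 = 0.7295  (Exxon)
  w_2 = 0.216390·-0.8144 + 0.002453·7.1282 = -0.1587  (Xerox)
Σw_i=1.0000  μᵀw=0.1290
σ²=wᵀΣw=λ₁·μ_p+λ₂ = 0.216390·0.129 + 0.002453 = 0.030367 ≈ 0.0304

0.4293  0.7295  -0.1587


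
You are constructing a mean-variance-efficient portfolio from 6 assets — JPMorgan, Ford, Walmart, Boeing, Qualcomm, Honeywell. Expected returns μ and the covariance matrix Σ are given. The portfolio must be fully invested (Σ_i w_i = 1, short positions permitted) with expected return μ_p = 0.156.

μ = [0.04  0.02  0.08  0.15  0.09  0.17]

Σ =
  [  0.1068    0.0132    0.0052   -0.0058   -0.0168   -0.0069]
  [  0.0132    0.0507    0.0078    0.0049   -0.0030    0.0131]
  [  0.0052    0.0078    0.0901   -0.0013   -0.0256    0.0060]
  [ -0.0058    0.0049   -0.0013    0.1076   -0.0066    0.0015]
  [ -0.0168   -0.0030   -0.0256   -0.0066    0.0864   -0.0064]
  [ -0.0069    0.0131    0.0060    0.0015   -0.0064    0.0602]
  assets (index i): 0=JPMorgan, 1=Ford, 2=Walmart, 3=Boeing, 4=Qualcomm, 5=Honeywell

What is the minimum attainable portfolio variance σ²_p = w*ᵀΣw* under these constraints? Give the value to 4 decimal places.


p=Σ⁻¹μ = [1.0244  -0.9285  1.2718  1.5817  1.9421  3.1837]
q=Σ⁻¹𝟙 = [12.2625  10.2952  14.4278  10.6978  20.6127  16.2633]
a=μᵀp=1.077414  b=𝟙ᵀp=8.075204  c=𝟙ᵀq=84.559337  D=ac−b²=25.896536
λ₁=(c·0.156−b)/D = (84.559337·0.156−8.075204)/25.896536 = 0.197557
λ₂=(a−b·0.156)/D = (1.077414−8.075204·0.156)/25.896536 = -0.007040
w* = 0.197557·p + -0.007040·q:
  w_0 = 0.197557·1.0244 + -0.007040·12.2625 = 0.1161  (JPMorgan)
  w_1 = 0.197557·-0.9285 + -0.007040·10.2952 = -0.2559  (Ford)
  w_2 = 0.197557·1.2718 + -0.007040·14.4278 = 0.1497  (Walmart)
  w_3 = 0.197557·1.5817 + -0.007040·10.6978 = 0.2372  (Boeing)
  w_4 = 0.197557·1.9421 + -0.007040·20.6127 = 0.2386  (Qualcomm)
  w_5 = 0.197557·3.1837 + -0.007040·16.2633 = 0.5145  (Honeywell)
Σw_i=1.0000  μᵀw=0.1560
σ²=wᵀΣw=λ₁·μ_p+λ₂ = 0.197557·0.156 + -0.007040 = 0.023779 ≈ 0.0238

0.0238


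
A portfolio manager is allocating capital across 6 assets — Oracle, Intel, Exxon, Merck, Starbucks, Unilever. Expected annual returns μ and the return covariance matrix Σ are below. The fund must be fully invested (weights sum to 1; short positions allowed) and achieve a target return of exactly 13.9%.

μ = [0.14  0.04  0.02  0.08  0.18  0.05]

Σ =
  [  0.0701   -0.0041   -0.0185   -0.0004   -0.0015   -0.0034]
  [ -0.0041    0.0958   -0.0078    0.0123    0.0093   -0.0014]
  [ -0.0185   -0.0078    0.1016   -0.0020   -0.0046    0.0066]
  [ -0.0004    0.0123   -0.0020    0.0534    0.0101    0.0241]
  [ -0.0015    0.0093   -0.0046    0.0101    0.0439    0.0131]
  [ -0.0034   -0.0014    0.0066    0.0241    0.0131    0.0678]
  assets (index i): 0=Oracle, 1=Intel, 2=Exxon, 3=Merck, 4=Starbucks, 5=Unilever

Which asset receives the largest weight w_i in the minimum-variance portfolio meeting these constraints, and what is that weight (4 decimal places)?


x=Σ⁻¹μ = [2.3017  0.0605  0.8494  0.9074  4.1517  -0.3533]
y=Σ⁻¹𝟙 = [19.4973  9.4355  14.6908  10.5191  18.4189  7.1938]
a=μᵀx=1.143888  b=𝟙ᵀx=7.917484  c=𝟙ᵀy=79.755419  D=ac−b²=28.544724
λ₁=(c·0.139−b)/D = (79.755419·0.139−7.917484)/28.544724 = 0.111002
λ₂=(a−b·0.139)/D = (1.143888−7.917484·0.139)/28.544724 = 0.001519
w* = 0.111002·x + 0.001519·y:
  w_0 = 0.111002·2.3017 + 0.001519·19.4973 = 0.2851  (Oracle)
  w_1 = 0.111002·0.0605 + 0.001519·9.4355 = 0.0210  (Intel)
  w_2 = 0.111002·0.8494 + 0.001519·14.6908 = 0.1166  (Exxon)
  w_3 = 0.111002·0.9074 + 0.001519·10.5191 = 0.1167  (Merck)
  w_4 = 0.111002·4.1517 + 0.001519·18.4189 = 0.4888  (Starbucks)
  w_5 = 0.111002·-0.3533 + 0.001519·7.1938 = -0.0283  (Unilever)
Σw_i=1.0000  μᵀw=0.1390
σ²=wᵀΣw=λ₁·μ_p+λ₂ = 0.111002·0.139 + 0.001519 = 0.016948 ≈ 0.0169

Starbucks (0.4888)


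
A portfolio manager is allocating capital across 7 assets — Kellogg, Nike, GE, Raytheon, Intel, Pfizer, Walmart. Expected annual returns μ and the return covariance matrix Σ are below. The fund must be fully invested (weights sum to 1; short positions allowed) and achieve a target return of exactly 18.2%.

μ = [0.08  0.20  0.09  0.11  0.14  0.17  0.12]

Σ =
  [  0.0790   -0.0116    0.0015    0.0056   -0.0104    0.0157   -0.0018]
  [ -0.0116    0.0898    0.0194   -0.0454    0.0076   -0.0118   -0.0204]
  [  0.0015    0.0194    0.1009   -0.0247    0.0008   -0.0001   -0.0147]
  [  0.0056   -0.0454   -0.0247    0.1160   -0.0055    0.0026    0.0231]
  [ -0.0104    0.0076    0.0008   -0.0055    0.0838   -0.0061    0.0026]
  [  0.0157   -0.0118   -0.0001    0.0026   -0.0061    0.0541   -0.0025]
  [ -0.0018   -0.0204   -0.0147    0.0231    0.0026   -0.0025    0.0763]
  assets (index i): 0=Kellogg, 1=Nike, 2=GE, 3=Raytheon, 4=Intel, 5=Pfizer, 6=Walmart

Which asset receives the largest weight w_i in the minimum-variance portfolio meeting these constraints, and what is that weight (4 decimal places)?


Pfizer (0.4360)

x=Σ⁻¹μ = [0.9413  4.1893  0.9539  2.2868  1.7675  3.9793  2.2766]
y=Σ⁻¹𝟙 = [12.6815  24.3782  11.5677  16.7041  13.3192  21.6435  17.3500]
a=μᵀx=2.447694  b=𝟙ᵀx=16.394782  c=𝟙ᵀy=117.644181  D=ac−b²=19.168060
λ₁=(c·0.182−b)/D = (117.644181·0.182−16.394782)/19.168060 = 0.261709
λ₂=(a−b·0.182)/D = (2.447694−16.394782·0.182)/19.168060 = -0.027971
w* = 0.261709·x + -0.027971·y:
  w_0 = 0.261709·0.9413 + -0.027971·12.6815 = -0.1084  (Kellogg)
  w_1 = 0.261709·4.1893 + -0.027971·24.3782 = 0.4145  (Nike)
  w_2 = 0.261709·0.9539 + -0.027971·11.5677 = -0.0739  (GE)
  w_3 = 0.261709·2.2868 + -0.027971·16.7041 = 0.1312  (Raytheon)
  w_4 = 0.261709·1.7675 + -0.027971·13.3192 = 0.0900  (Intel)
  w_5 = 0.261709·3.9793 + -0.027971·21.6435 = 0.4360  (Pfizer)
  w_6 = 0.261709·2.2766 + -0.027971·17.3500 = 0.1105  (Walmart)
Σw_i=1.0000  μᵀw=0.1820
σ²=wᵀΣw=λ₁·μ_p+λ₂ = 0.261709·0.182 + -0.027971 = 0.019660 ≈ 0.0197


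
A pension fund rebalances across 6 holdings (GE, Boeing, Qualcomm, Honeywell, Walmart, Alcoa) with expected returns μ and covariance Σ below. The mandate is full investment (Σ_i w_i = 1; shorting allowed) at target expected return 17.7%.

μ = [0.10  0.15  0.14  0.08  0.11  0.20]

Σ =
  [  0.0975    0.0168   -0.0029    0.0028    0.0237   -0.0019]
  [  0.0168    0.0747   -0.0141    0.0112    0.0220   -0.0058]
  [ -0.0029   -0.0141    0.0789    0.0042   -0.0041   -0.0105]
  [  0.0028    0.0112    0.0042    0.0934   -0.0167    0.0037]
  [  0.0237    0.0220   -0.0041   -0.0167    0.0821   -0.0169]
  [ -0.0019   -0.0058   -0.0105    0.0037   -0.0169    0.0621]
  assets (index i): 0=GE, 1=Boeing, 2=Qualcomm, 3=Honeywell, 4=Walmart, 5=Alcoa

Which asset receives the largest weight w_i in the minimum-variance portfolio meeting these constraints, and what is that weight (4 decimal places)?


g=Σ⁻¹μ = [0.3610  2.1712  2.8192  0.6106  1.8182  4.3696]
h=Σ⁻¹𝟙 = [5.2290  11.4444  18.3801  10.1773  15.5456  24.0639]
a=μᵀg=1.879228  b=𝟙ᵀg=12.149762  c=𝟙ᵀh=84.840376  D=ac−b²=11.817728
λ₁=(c·0.177−b)/D = (84.840376·0.177−12.149762)/11.817728 = 0.242600
λ₂=(a−b·0.177)/D = (1.879228−12.149762·0.177)/11.817728 = -0.022955
w* = 0.242600·g + -0.022955·h:
  w_0 = 0.242600·0.3610 + -0.022955·5.2290 = -0.0325  (GE)
  w_1 = 0.242600·2.1712 + -0.022955·11.4444 = 0.2640  (Boeing)
  w_2 = 0.242600·2.8192 + -0.022955·18.3801 = 0.2620  (Qualcomm)
  w_3 = 0.242600·0.6106 + -0.022955·10.1773 = -0.0855  (Honeywell)
  w_4 = 0.242600·1.8182 + -0.022955·15.5456 = 0.0843  (Walmart)
  w_5 = 0.242600·4.3696 + -0.022955·24.0639 = 0.5077  (Alcoa)
Σw_i=1.0000  μᵀw=0.1770
σ²=wᵀΣw=λ₁·μ_p+λ₂ = 0.242600·0.177 + -0.022955 = 0.019985 ≈ 0.0200

Alcoa (0.5077)


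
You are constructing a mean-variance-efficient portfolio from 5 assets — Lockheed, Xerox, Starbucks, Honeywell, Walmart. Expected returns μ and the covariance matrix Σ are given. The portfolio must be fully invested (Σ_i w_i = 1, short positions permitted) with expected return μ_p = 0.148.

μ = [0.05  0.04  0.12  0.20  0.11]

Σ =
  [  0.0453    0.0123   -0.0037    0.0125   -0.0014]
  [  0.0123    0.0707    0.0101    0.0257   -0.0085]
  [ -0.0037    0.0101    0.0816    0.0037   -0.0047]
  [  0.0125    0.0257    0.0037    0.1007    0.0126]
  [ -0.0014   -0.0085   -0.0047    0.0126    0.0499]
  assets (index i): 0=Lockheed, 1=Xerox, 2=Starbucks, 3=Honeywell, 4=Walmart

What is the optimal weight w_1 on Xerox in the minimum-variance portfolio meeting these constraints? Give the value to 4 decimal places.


x=Σ⁻¹μ = [0.8912  -0.1685  1.5702  1.6180  1.9400]
y=Σ⁻¹𝟙 = [20.5437  11.1071  13.1116  1.1287  23.4584]
a=μᵀx=0.763261  b=𝟙ᵀx=5.851031  c=𝟙ᵀy=69.349535  D=ac−b²=18.697243
λ₁=(c·0.148−b)/D = (69.349535·0.148−5.851031)/18.697243 = 0.236008
λ₂=(a−b·0.148)/D = (0.763261−5.851031·0.148)/18.697243 = -0.005492
w* = 0.236008·x + -0.005492·y:
  w_0 = 0.236008·0.8912 + -0.005492·20.5437 = 0.0975  (Lockheed)
  w_1 = 0.236008·-0.1685 + -0.005492·11.1071 = -0.1008  (Xerox)
  w_2 = 0.236008·1.5702 + -0.005492·13.1116 = 0.2986  (Starbucks)
  w_3 = 0.236008·1.6180 + -0.005492·1.1287 = 0.3757  (Honeywell)
  w_4 = 0.236008·1.9400 + -0.005492·23.4584 = 0.3290  (Walmart)
Σw_i=1.0000  μᵀw=0.1480
σ²=wᵀΣw=λ₁·μ_p+λ₂ = 0.236008·0.148 + -0.005492 = 0.029437 ≈ 0.0294

-0.1008


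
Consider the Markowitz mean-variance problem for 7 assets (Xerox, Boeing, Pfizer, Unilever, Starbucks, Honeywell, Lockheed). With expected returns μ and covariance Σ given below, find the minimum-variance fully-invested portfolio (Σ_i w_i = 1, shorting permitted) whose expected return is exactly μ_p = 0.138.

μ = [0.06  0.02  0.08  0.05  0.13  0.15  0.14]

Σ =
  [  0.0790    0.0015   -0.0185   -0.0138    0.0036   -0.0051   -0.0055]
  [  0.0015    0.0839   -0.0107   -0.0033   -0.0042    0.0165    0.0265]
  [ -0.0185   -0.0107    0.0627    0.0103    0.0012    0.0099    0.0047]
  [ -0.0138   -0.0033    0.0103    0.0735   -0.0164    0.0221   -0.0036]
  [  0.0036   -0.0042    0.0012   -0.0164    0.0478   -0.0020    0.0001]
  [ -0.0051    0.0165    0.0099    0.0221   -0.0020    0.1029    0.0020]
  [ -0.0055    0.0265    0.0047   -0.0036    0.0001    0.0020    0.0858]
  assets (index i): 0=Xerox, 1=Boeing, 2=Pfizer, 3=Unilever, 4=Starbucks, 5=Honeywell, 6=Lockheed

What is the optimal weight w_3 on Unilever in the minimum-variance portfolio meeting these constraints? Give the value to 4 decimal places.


u=Σ⁻¹μ = [1.2716  -0.2528  1.0345  1.1492  3.0182  1.2396  1.7504]
v=Σ⁻¹𝟙 = [20.0704  12.9126  19.0253  21.0209  27.3712  2.6602  8.6993]
a=μᵀu=1.034825  b=𝟙ᵀu=9.210733  c=𝟙ᵀv=111.759934  D=ac−b²=30.814337
λ₁=(c·0.138−b)/D = (111.759934·0.138−9.210733)/30.814337 = 0.201599
λ₂=(a−b·0.138)/D = (1.034825−9.210733·0.138)/30.814337 = -0.007667
w* = 0.201599·u + -0.007667·v:
  w_0 = 0.201599·1.2716 + -0.007667·20.0704 = 0.1025  (Xerox)
  w_1 = 0.201599·-0.2528 + -0.007667·12.9126 = -0.1500  (Boeing)
  w_2 = 0.201599·1.0345 + -0.007667·19.0253 = 0.0627  (Pfizer)
  w_3 = 0.201599·1.1492 + -0.007667·21.0209 = 0.0705  (Unilever)
  w_4 = 0.201599·3.0182 + -0.007667·27.3712 = 0.3986  (Starbucks)
  w_5 = 0.201599·1.2396 + -0.007667·2.6602 = 0.2295  (Honeywell)
  w_6 = 0.201599·1.7504 + -0.007667·8.6993 = 0.2862  (Lockheed)
Σw_i=1.0000  μᵀw=0.1380
σ²=wᵀΣw=λ₁·μ_p+λ₂ = 0.201599·0.138 + -0.007667 = 0.020154 ≈ 0.0202

0.0705


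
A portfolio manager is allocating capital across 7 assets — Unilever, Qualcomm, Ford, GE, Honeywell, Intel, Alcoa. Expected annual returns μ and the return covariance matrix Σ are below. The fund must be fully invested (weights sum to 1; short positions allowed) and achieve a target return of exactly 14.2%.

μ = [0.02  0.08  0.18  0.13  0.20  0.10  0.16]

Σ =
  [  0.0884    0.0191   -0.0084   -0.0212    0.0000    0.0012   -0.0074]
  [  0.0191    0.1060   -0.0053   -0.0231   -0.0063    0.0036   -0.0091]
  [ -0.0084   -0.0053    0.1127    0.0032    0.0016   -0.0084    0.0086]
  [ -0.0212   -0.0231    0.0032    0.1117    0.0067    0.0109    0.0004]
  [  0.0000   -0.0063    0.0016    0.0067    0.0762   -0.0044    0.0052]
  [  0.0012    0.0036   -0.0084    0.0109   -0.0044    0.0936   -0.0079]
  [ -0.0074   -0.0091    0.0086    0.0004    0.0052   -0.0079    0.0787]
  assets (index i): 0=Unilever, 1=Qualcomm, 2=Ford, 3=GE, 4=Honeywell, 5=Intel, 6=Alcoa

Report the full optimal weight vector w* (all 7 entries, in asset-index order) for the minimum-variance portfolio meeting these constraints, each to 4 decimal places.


g=Σ⁻¹μ = [0.5383  1.2768  1.5705  1.1990  2.5294  1.3029  2.0172]
h=Σ⁻¹𝟙 = [13.5965  11.6323  9.6614  11.7492  12.5145  11.3755  14.5295]
a=μᵀg=1.510398  b=𝟙ᵀg=10.434131  c=𝟙ᵀh=85.058875  D=ac−b²=19.601708
λ₁=(c·0.142−b)/D = (85.058875·0.142−10.434131)/19.601708 = 0.083882
λ₂=(a−b·0.142)/D = (1.510398−10.434131·0.142)/19.601708 = 0.001467
w* = 0.083882·g + 0.001467·h:
  w_0 = 0.083882·0.5383 + 0.001467·13.5965 = 0.0651  (Unilever)
  w_1 = 0.083882·1.2768 + 0.001467·11.6323 = 0.1242  (Qualcomm)
  w_2 = 0.083882·1.5705 + 0.001467·9.6614 = 0.1459  (Ford)
  w_3 = 0.083882·1.1990 + 0.001467·11.7492 = 0.1178  (GE)
  w_4 = 0.083882·2.5294 + 0.001467·12.5145 = 0.2305  (Honeywell)
  w_5 = 0.083882·1.3029 + 0.001467·11.3755 = 0.1260  (Intel)
  w_6 = 0.083882·2.0172 + 0.001467·14.5295 = 0.1905  (Alcoa)
Σw_i=1.0000  μᵀw=0.1420
σ²=wᵀΣw=λ₁·μ_p+λ₂ = 0.083882·0.142 + 0.001467 = 0.013378 ≈ 0.0134

0.0651  0.1242  0.1459  0.1178  0.2305  0.1260  0.1905


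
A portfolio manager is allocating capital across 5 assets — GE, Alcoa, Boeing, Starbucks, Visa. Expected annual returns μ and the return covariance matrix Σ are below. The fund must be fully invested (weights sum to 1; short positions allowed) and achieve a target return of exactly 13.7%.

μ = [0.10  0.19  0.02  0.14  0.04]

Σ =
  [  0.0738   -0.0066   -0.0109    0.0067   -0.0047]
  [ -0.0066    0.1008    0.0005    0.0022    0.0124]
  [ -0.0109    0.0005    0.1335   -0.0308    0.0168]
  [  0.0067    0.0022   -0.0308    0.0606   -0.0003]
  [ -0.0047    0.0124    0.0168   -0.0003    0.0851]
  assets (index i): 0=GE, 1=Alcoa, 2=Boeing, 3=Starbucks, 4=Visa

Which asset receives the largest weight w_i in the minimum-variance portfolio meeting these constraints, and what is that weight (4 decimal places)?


g=Σ⁻¹μ = [1.4271  1.9052  0.8215  2.5014  0.1179]
h=Σ⁻¹𝟙 = [14.8784  9.2896  12.3668  20.8487  8.8511]
a=μᵀg=0.876038  b=𝟙ᵀg=6.773062  c=𝟙ᵀh=66.234612  D=ac−b²=12.149655
λ₁=(c·0.137−b)/D = (66.234612·0.137−6.773062)/12.149655 = 0.189395
λ₂=(a−b·0.137)/D = (0.876038−6.773062·0.137)/12.149655 = -0.004269
w* = 0.189395·g + -0.004269·h:
  w_0 = 0.189395·1.4271 + -0.004269·14.8784 = 0.2068  (GE)
  w_1 = 0.189395·1.9052 + -0.004269·9.2896 = 0.3212  (Alcoa)
  w_2 = 0.189395·0.8215 + -0.004269·12.3668 = 0.1028  (Boeing)
  w_3 = 0.189395·2.5014 + -0.004269·20.8487 = 0.3847  (Starbucks)
  w_4 = 0.189395·0.1179 + -0.004269·8.8511 = -0.0155  (Visa)
Σw_i=1.0000  μᵀw=0.1370
σ²=wᵀΣw=λ₁·μ_p+λ₂ = 0.189395·0.137 + -0.004269 = 0.021678 ≈ 0.0217

Starbucks (0.3847)


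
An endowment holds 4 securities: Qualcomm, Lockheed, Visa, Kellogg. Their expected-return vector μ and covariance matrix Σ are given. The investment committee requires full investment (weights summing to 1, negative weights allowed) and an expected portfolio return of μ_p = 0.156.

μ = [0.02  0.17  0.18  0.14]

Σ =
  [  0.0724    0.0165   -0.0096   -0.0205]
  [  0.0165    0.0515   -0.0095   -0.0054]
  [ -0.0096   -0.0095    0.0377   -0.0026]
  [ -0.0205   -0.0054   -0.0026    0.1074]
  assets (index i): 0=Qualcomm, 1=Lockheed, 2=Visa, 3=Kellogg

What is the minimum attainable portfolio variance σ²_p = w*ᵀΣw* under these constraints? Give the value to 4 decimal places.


0.0116

u=Σ⁻¹μ = [0.5890  4.4372  6.1660  1.7883]
v=Σ⁻¹𝟙 = [17.9376  22.1724  37.6982  14.7623]
a=μᵀu=2.126343  b=𝟙ᵀu=12.980446  c=𝟙ᵀv=92.570451  D=ac−b²=28.344566
λ₁=(c·0.156−b)/D = (92.570451·0.156−12.980446)/28.344566 = 0.051528
λ₂=(a−b·0.156)/D = (2.126343−12.980446·0.156)/28.344566 = 0.003577
w* = 0.051528·u + 0.003577·v:
  w_0 = 0.051528·0.5890 + 0.003577·17.9376 = 0.0945  (Qualcomm)
  w_1 = 0.051528·4.4372 + 0.003577·22.1724 = 0.3080  (Lockheed)
  w_2 = 0.051528·6.1660 + 0.003577·37.6982 = 0.4526  (Visa)
  w_3 = 0.051528·1.7883 + 0.003577·14.7623 = 0.1450  (Kellogg)
Σw_i=1.0000  μᵀw=0.1560
σ²=wᵀΣw=λ₁·μ_p+λ₂ = 0.051528·0.156 + 0.003577 = 0.011616 ≈ 0.0116


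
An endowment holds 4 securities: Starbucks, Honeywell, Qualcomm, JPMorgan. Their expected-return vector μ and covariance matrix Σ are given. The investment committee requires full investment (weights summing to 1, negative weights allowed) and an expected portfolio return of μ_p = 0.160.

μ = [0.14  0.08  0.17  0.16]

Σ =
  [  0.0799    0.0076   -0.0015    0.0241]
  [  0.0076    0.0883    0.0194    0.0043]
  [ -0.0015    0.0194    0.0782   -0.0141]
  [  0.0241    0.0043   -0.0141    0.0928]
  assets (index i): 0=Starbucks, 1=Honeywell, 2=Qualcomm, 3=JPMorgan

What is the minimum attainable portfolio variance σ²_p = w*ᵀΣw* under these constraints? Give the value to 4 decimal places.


u=Σ⁻¹μ = [1.2494  0.1686  2.4748  1.7679]
v=Σ⁻¹𝟙 = [9.0374  7.2030  12.9896  10.0688]
a=μᵀu=0.891981  b=𝟙ᵀu=5.660703  c=𝟙ᵀv=39.298695  D=ac−b²=3.010138
λ₁=(c·0.160−b)/D = (39.298695·0.160−5.660703)/3.010138 = 0.208325
λ₂=(a−b·0.160)/D = (0.891981−5.660703·0.160)/3.010138 = -0.004562
w* = 0.208325·u + -0.004562·v:
  w_0 = 0.208325·1.2494 + -0.004562·9.0374 = 0.2190  (Starbucks)
  w_1 = 0.208325·0.1686 + -0.004562·7.2030 = 0.0023  (Honeywell)
  w_2 = 0.208325·2.4748 + -0.004562·12.9896 = 0.4563  (Qualcomm)
  w_3 = 0.208325·1.7679 + -0.004562·10.0688 = 0.3224  (JPMorgan)
Σw_i=1.0000  μᵀw=0.1600
σ²=wᵀΣw=λ₁·μ_p+λ₂ = 0.208325·0.160 + -0.004562 = 0.028770 ≈ 0.0288

0.0288


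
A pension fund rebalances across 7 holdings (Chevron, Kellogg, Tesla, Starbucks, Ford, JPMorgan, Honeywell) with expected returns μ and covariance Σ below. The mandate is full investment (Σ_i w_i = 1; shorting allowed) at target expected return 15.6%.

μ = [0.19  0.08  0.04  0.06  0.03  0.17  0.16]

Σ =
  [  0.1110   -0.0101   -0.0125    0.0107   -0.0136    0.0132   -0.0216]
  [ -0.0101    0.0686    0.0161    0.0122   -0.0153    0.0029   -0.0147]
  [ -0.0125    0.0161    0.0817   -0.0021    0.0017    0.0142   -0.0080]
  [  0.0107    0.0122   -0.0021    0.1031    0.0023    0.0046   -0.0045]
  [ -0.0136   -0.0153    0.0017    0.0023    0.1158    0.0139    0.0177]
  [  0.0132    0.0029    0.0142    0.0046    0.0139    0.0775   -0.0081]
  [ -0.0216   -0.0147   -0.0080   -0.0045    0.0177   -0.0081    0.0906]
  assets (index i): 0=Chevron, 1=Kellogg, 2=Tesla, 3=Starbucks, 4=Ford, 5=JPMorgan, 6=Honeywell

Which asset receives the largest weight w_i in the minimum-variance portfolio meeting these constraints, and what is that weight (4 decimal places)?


g=Σ⁻¹μ = [2.2447  1.9181  0.3963  0.1641  0.1061  1.9315  2.8075]
h=Σ⁻¹𝟙 = [15.0297  18.4910  11.3277  6.4299  8.9237  7.4608  17.8642]
a=μᵀg=1.386365  b=𝟙ᵀg=9.568157  c=𝟙ᵀh=85.527068  D=ac−b²=27.022079
λ₁=(c·0.156−b)/D = (85.527068·0.156−9.568157)/27.022079 = 0.139666
λ₂=(a−b·0.156)/D = (1.386365−9.568157·0.156)/27.022079 = -0.003933
w* = 0.139666·g + -0.003933·h:
  w_0 = 0.139666·2.2447 + -0.003933·15.0297 = 0.2544  (Chevron)
  w_1 = 0.139666·1.9181 + -0.003933·18.4910 = 0.1952  (Kellogg)
  w_2 = 0.139666·0.3963 + -0.003933·11.3277 = 0.0108  (Tesla)
  w_3 = 0.139666·0.1641 + -0.003933·6.4299 = -0.0024  (Starbucks)
  w_4 = 0.139666·0.1061 + -0.003933·8.9237 = -0.0203  (Ford)
  w_5 = 0.139666·1.9315 + -0.003933·7.4608 = 0.2404  (JPMorgan)
  w_6 = 0.139666·2.8075 + -0.003933·17.8642 = 0.3219  (Honeywell)
Σw_i=1.0000  μᵀw=0.1560
σ²=wᵀΣw=λ₁·μ_p+λ₂ = 0.139666·0.156 + -0.003933 = 0.017855 ≈ 0.0179

Honeywell (0.3219)


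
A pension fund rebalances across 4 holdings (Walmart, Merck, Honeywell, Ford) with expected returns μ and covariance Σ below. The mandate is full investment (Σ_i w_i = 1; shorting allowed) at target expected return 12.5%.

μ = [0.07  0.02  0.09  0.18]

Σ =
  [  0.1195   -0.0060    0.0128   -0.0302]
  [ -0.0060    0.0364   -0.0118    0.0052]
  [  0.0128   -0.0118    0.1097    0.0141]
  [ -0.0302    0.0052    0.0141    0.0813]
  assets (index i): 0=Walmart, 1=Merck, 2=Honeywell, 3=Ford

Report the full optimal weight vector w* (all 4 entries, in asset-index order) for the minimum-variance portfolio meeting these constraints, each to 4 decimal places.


0.2572  0.1178  0.0874  0.5376

g=Σ⁻¹μ = [1.2159  0.5149  0.4046  2.5626]
h=Σ⁻¹𝟙 = [12.2718  30.6002  9.2667  13.2943]
a=μᵀg=0.593089  b=𝟙ᵀg=4.698001  c=𝟙ᵀh=65.432921  D=ac−b²=16.736347
λ₁=(c·0.125−b)/D = (65.432921·0.125−4.698001)/16.736347 = 0.207997
λ₂=(a−b·0.125)/D = (0.593089−4.698001·0.125)/16.736347 = 0.000349
w* = 0.207997·g + 0.000349·h:
  w_0 = 0.207997·1.2159 + 0.000349·12.2718 = 0.2572  (Walmart)
  w_1 = 0.207997·0.5149 + 0.000349·30.6002 = 0.1178  (Merck)
  w_2 = 0.207997·0.4046 + 0.000349·9.2667 = 0.0874  (Honeywell)
  w_3 = 0.207997·2.5626 + 0.000349·13.2943 = 0.5376  (Ford)
Σw_i=1.0000  μᵀw=0.1250
σ²=wᵀΣw=λ₁·μ_p+λ₂ = 0.207997·0.125 + 0.000349 = 0.026349 ≈ 0.0263


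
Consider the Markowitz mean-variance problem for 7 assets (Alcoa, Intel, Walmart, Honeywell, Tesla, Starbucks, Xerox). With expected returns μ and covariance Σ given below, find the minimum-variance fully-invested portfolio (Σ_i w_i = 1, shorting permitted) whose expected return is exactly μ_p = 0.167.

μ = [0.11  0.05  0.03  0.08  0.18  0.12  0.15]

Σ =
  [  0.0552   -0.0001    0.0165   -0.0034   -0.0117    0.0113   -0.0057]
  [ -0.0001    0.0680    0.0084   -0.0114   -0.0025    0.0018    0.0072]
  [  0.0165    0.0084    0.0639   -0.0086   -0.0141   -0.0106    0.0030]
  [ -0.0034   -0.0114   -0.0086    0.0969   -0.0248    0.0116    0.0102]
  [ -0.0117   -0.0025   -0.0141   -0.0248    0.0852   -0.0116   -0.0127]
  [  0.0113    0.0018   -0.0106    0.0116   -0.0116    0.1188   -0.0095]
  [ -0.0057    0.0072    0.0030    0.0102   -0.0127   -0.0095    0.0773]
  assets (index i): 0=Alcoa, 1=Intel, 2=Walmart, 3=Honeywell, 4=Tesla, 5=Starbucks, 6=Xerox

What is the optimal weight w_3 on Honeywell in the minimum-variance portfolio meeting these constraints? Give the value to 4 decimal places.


x=Σ⁻¹μ = [2.6430  0.7369  0.7897  1.5894  3.6411  1.2243  2.5750]
y=Σ⁻¹𝟙 = [19.0768  14.6492  18.1237  18.3460  26.8060  10.0633  15.4955]
a=μᵀx=1.666974  b=𝟙ᵀx=13.199302  c=𝟙ᵀy=122.560515  D=ac−b²=30.083624
λ₁=(c·0.167−b)/D = (122.560515·0.167−13.199302)/30.083624 = 0.241603
λ₂=(a−b·0.167)/D = (1.666974−13.199302·0.167)/30.083624 = -0.017861
w* = 0.241603·x + -0.017861·y:
  w_0 = 0.241603·2.6430 + -0.017861·19.0768 = 0.2978  (Alcoa)
  w_1 = 0.241603·0.7369 + -0.017861·14.6492 = -0.0836  (Intel)
  w_2 = 0.241603·0.7897 + -0.017861·18.1237 = -0.1329  (Walmart)
  w_3 = 0.241603·1.5894 + -0.017861·18.3460 = 0.0563  (Honeywell)
  w_4 = 0.241603·3.6411 + -0.017861·26.8060 = 0.4009  (Tesla)
  w_5 = 0.241603·1.2243 + -0.017861·10.0633 = 0.1160  (Starbucks)
  w_6 = 0.241603·2.5750 + -0.017861·15.4955 = 0.3454  (Xerox)
Σw_i=1.0000  μᵀw=0.1670
σ²=wᵀΣw=λ₁·μ_p+λ₂ = 0.241603·0.167 + -0.017861 = 0.022487 ≈ 0.0225

0.0563


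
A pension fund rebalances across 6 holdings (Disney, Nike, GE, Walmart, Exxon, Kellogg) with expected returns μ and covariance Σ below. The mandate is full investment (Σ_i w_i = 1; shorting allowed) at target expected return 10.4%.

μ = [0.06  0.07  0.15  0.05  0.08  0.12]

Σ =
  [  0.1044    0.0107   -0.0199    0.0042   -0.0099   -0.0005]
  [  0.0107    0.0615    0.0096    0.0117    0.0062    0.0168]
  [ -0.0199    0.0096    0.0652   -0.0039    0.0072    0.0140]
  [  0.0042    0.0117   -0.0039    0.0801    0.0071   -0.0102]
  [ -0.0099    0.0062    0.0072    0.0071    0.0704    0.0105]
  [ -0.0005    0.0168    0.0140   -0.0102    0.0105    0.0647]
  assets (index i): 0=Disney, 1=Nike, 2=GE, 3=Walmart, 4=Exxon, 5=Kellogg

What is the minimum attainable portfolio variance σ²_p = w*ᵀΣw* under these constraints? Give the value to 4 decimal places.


x=Σ⁻¹μ = [1.0601  -0.0049  2.2936  0.7871  0.7680  1.3673]
y=Σ⁻¹𝟙 = [12.6255  5.1916  15.5822  12.2392  11.0589  10.9686]
a=μᵀx=0.672171  b=𝟙ᵀx=6.271161  c=𝟙ᵀy=67.665868  D=ac−b²=6.155608
λ₁=(c·0.104−b)/D = (67.665868·0.104−6.271161)/6.155608 = 0.124454
λ₂=(a−b·0.104)/D = (0.672171−6.271161·0.104)/6.155608 = 0.003244
w* = 0.124454·x + 0.003244·y:
  w_0 = 0.124454·1.0601 + 0.003244·12.6255 = 0.1729  (Disney)
  w_1 = 0.124454·-0.0049 + 0.003244·5.1916 = 0.0162  (Nike)
  w_2 = 0.124454·2.2936 + 0.003244·15.5822 = 0.3360  (GE)
  w_3 = 0.124454·0.7871 + 0.003244·12.2392 = 0.1377  (Walmart)
  w_4 = 0.124454·0.7680 + 0.003244·11.0589 = 0.1315  (Exxon)
  w_5 = 0.124454·1.3673 + 0.003244·10.9686 = 0.2058  (Kellogg)
Σw_i=1.0000  μᵀw=0.1040
σ²=wᵀΣw=λ₁·μ_p+λ₂ = 0.124454·0.104 + 0.003244 = 0.016188 ≈ 0.0162

0.0162


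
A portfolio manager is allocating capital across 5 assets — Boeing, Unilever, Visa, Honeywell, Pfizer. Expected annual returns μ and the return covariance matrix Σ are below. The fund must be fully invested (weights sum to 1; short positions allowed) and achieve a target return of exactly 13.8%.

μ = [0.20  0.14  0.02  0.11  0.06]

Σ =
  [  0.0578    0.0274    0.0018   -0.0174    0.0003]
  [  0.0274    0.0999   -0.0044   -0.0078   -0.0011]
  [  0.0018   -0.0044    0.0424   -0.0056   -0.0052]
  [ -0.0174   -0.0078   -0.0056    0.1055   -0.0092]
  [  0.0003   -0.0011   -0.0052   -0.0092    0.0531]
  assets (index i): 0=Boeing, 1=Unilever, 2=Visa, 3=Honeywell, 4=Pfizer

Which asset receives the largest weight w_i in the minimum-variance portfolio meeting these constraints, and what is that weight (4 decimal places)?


p=Σ⁻¹μ = [3.7160  0.5810  0.8088  1.8744  1.5249]
q=Σ⁻¹𝟙 = [17.4582  8.0642  28.8961  16.6344  24.6126]
a=μᵀp=1.138384  b=𝟙ᵀp=8.505082  c=𝟙ᵀq=95.665467  D=ac−b²=36.567588
λ₁=(c·0.138−b)/D = (95.665467·0.138−8.505082)/36.567588 = 0.128440
λ₂=(a−b·0.138)/D = (1.138384−8.505082·0.138)/36.567588 = -0.000966
w* = 0.128440·p + -0.000966·q:
  w_0 = 0.128440·3.7160 + -0.000966·17.4582 = 0.4604  (Boeing)
  w_1 = 0.128440·0.5810 + -0.000966·8.0642 = 0.0668  (Unilever)
  w_2 = 0.128440·0.8088 + -0.000966·28.8961 = 0.0760  (Visa)
  w_3 = 0.128440·1.8744 + -0.000966·16.6344 = 0.2247  (Honeywell)
  w_4 = 0.128440·1.5249 + -0.000966·24.6126 = 0.1721  (Pfizer)
Σw_i=1.0000  μᵀw=0.1380
σ²=wᵀΣw=λ₁·μ_p+λ₂ = 0.128440·0.138 + -0.000966 = 0.016759 ≈ 0.0168

Boeing (0.4604)


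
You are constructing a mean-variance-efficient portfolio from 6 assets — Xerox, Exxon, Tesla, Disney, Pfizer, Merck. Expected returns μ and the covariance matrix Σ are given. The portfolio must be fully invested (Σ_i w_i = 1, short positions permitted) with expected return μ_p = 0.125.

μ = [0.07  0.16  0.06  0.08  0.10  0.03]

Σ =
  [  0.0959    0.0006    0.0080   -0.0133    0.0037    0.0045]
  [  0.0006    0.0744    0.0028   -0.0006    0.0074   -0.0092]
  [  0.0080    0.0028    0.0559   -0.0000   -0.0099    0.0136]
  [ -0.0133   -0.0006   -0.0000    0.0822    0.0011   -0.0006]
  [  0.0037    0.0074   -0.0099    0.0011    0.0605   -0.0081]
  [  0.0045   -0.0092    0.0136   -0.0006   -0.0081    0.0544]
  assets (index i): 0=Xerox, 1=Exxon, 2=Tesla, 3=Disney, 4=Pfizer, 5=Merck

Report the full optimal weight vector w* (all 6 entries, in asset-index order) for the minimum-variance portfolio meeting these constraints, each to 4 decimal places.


0.0772  0.5066  0.0773  0.1437  0.2365  -0.0413

g=Σ⁻¹μ = [0.6859  2.0642  0.9479  1.0840  1.6088  0.8584]
h=Σ⁻¹𝟙 = [9.3884  13.4112  14.5678  13.6681  19.0223  19.2150]
a=μᵀg=0.708511  b=𝟙ᵀg=7.249165  c=𝟙ᵀh=89.272670  D=ac−b²=10.700240
λ₁=(c·0.125−b)/D = (89.272670·0.125−7.249165)/10.700240 = 0.365405
λ₂=(a−b·0.125)/D = (0.708511−7.249165·0.125)/10.700240 = -0.018470
w* = 0.365405·g + -0.018470·h:
  w_0 = 0.365405·0.6859 + -0.018470·9.3884 = 0.0772  (Xerox)
  w_1 = 0.365405·2.0642 + -0.018470·13.4112 = 0.5066  (Exxon)
  w_2 = 0.365405·0.9479 + -0.018470·14.5678 = 0.0773  (Tesla)
  w_3 = 0.365405·1.0840 + -0.018470·13.6681 = 0.1437  (Disney)
  w_4 = 0.365405·1.6088 + -0.018470·19.0223 = 0.2365  (Pfizer)
  w_5 = 0.365405·0.8584 + -0.018470·19.2150 = -0.0413  (Merck)
Σw_i=1.0000  μᵀw=0.1250
σ²=wᵀΣw=λ₁·μ_p+λ₂ = 0.365405·0.125 + -0.018470 = 0.027205 ≈ 0.0272


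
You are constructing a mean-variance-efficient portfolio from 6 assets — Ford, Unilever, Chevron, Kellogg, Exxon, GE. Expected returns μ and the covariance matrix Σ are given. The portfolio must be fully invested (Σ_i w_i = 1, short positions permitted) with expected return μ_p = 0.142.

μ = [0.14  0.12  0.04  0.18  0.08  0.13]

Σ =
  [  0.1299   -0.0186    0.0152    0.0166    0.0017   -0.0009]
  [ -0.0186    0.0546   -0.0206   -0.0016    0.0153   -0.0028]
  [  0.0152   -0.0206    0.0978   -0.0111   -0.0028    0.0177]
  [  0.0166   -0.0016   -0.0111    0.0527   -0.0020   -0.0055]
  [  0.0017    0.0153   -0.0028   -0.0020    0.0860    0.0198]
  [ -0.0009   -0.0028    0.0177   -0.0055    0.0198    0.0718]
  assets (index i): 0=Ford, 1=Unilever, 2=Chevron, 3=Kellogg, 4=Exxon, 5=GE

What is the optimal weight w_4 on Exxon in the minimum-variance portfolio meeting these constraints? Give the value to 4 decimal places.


-0.0181

g=Σ⁻¹μ = [0.9584  3.0892  0.9643  3.6177  0.0222  1.9764]
h=Σ⁻¹𝟙 = [6.8332  26.1905  15.2624  22.2345  5.1895  11.5442]
a=μᵀg=1.453335  b=𝟙ᵀg=10.628126  c=𝟙ᵀh=87.254327  D=ac−b²=13.852714
λ₁=(c·0.142−b)/D = (87.254327·0.142−10.628126)/13.852714 = 0.127194
λ₂=(a−b·0.142)/D = (1.453335−10.628126·0.142)/13.852714 = -0.004032
w* = 0.127194·g + -0.004032·h:
  w_0 = 0.127194·0.9584 + -0.004032·6.8332 = 0.0943  (Ford)
  w_1 = 0.127194·3.0892 + -0.004032·26.1905 = 0.2873  (Unilever)
  w_2 = 0.127194·0.9643 + -0.004032·15.2624 = 0.0611  (Chevron)
  w_3 = 0.127194·3.6177 + -0.004032·22.2345 = 0.3705  (Kellogg)
  w_4 = 0.127194·0.0222 + -0.004032·5.1895 = -0.0181  (Exxon)
  w_5 = 0.127194·1.9764 + -0.004032·11.5442 = 0.2048  (GE)
Σw_i=1.0000  μᵀw=0.1420
σ²=wᵀΣw=λ₁·μ_p+λ₂ = 0.127194·0.142 + -0.004032 = 0.014029 ≈ 0.0140


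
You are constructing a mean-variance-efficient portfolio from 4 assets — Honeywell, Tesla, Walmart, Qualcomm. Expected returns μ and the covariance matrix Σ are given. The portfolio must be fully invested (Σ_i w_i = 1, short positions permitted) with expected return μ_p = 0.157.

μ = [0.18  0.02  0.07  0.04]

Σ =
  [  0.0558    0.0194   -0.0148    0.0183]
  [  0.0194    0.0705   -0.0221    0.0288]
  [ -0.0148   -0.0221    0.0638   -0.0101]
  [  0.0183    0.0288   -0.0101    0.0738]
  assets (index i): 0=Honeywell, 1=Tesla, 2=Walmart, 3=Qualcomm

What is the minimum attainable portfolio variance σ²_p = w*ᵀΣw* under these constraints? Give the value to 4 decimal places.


g=Σ⁻¹μ = [3.8090  -0.1245  1.9233  -0.0907]
h=Σ⁻¹𝟙 = [17.3830  14.6277  25.8934  7.0750]
a=μᵀg=0.814123  b=𝟙ᵀg=5.517034  c=𝟙ᵀh=64.979124  D=ac−b²=22.463323
λ₁=(c·0.157−b)/D = (64.979124·0.157−5.517034)/22.463323 = 0.208548
λ₂=(a−b·0.157)/D = (0.814123−5.517034·0.157)/22.463323 = -0.002317
w* = 0.208548·g + -0.002317·h:
  w_0 = 0.208548·3.8090 + -0.002317·17.3830 = 0.7541  (Honeywell)
  w_1 = 0.208548·-0.1245 + -0.002317·14.6277 = -0.0599  (Tesla)
  w_2 = 0.208548·1.9233 + -0.002317·25.8934 = 0.3411  (Walmart)
  w_3 = 0.208548·-0.0907 + -0.002317·7.0750 = -0.0353  (Qualcomm)
Σw_i=1.0000  μᵀw=0.1570
σ²=wᵀΣw=λ₁·μ_p+λ₂ = 0.208548·0.157 + -0.002317 = 0.030425 ≈ 0.0304

0.0304


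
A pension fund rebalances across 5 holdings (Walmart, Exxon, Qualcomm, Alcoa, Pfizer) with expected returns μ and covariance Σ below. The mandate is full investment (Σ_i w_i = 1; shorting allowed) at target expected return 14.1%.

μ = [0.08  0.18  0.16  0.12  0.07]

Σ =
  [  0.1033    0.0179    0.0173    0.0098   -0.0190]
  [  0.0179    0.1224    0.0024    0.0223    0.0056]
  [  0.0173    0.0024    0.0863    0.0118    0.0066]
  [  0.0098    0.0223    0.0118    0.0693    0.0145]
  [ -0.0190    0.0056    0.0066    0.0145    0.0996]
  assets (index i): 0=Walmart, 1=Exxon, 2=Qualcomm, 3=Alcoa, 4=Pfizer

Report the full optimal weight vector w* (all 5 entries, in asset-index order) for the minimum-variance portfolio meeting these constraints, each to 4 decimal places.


0.0747  0.2597  0.3470  0.2092  0.1094

u=Σ⁻¹μ = [0.2913  1.2055  1.5998  0.9363  0.4483]
v=Σ⁻¹𝟙 = [8.5167  4.8131  7.8705  8.3150  9.6622]
a=μᵀu=0.639996  b=𝟙ᵀu=4.481132  c=𝟙ᵀv=39.177527  D=ac−b²=4.992900
λ₁=(c·0.141−b)/D = (39.177527·0.141−4.481132)/4.992900 = 0.208876
λ₂=(a−b·0.141)/D = (0.639996−4.481132·0.141)/4.992900 = 0.001634
w* = 0.208876·u + 0.001634·v:
  w_0 = 0.208876·0.2913 + 0.001634·8.5167 = 0.0747  (Walmart)
  w_1 = 0.208876·1.2055 + 0.001634·4.8131 = 0.2597  (Exxon)
  w_2 = 0.208876·1.5998 + 0.001634·7.8705 = 0.3470  (Qualcomm)
  w_3 = 0.208876·0.9363 + 0.001634·8.3150 = 0.2092  (Alcoa)
  w_4 = 0.208876·0.4483 + 0.001634·9.6622 = 0.1094  (Pfizer)
Σw_i=1.0000  μᵀw=0.1410
σ²=wᵀΣw=λ₁·μ_p+λ₂ = 0.208876·0.141 + 0.001634 = 0.031085 ≈ 0.0311


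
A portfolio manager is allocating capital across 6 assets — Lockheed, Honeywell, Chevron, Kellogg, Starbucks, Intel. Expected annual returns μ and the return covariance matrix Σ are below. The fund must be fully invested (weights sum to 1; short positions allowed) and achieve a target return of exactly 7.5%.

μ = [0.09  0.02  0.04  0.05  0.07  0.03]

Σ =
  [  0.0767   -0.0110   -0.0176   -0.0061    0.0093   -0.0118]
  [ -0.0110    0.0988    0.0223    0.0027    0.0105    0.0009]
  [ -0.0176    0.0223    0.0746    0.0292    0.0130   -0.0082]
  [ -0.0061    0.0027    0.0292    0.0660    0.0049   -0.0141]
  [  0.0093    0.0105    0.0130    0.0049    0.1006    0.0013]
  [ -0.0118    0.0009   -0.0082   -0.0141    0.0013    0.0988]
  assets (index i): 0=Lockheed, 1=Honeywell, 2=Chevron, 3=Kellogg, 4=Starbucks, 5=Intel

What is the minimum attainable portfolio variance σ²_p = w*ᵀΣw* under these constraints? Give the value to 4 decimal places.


0.0290

u=Σ⁻¹μ = [1.4184  0.1712  0.5171  0.7522  0.4354  0.6160]
v=Σ⁻¹𝟙 = [19.6351  8.8978  10.3592  14.9237  4.9331  15.3102]
a=μᵀu=0.238332  b=𝟙ᵀu=3.910291  c=𝟙ᵀv=74.059089  D=ac−b²=2.360268
λ₁=(c·0.075−b)/D = (74.059089·0.075−3.910291)/2.360268 = 0.696591
λ₂=(a−b·0.075)/D = (0.238332−3.910291·0.075)/2.360268 = -0.023277
w* = 0.696591·u + -0.023277·v:
  w_0 = 0.696591·1.4184 + -0.023277·19.6351 = 0.5310  (Lockheed)
  w_1 = 0.696591·0.1712 + -0.023277·8.8978 = -0.0879  (Honeywell)
  w_2 = 0.696591·0.5171 + -0.023277·10.3592 = 0.1191  (Chevron)
  w_3 = 0.696591·0.7522 + -0.023277·14.9237 = 0.1766  (Kellogg)
  w_4 = 0.696591·0.4354 + -0.023277·4.9331 = 0.1885  (Starbucks)
  w_5 = 0.696591·0.6160 + -0.023277·15.3102 = 0.0727  (Intel)
Σw_i=1.0000  μᵀw=0.0750
σ²=wᵀΣw=λ₁·μ_p+λ₂ = 0.696591·0.075 + -0.023277 = 0.028967 ≈ 0.0290


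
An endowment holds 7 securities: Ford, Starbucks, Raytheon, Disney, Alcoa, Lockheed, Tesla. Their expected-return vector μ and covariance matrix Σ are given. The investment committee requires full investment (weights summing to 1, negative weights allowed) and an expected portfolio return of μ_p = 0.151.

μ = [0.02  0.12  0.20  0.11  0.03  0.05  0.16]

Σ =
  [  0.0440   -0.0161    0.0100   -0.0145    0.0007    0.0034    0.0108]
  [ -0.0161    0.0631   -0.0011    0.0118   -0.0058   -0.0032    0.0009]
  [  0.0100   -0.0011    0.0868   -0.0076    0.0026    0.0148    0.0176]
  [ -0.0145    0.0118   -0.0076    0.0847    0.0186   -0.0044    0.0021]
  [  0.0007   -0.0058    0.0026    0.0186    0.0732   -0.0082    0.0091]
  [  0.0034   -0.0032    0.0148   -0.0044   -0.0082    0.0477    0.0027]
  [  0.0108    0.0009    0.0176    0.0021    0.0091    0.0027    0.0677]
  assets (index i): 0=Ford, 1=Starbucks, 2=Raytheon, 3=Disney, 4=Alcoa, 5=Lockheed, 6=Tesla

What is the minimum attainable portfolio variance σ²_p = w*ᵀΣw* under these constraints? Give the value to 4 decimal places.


0.0218

g=Σ⁻¹μ = [0.6809  1.8679  1.9327  1.3151  0.0036  0.5531  1.6641]
h=Σ⁻¹𝟙 = [31.3654  23.9739  3.9874  12.1763  13.8677  22.3081  5.2807]
a=μᵀg=1.062989  b=𝟙ᵀg=8.017389  c=𝟙ᵀh=112.959478  D=ac−b²=55.796144
λ₁=(c·0.151−b)/D = (112.959478·0.151−8.017389)/55.796144 = 0.162009
λ₂=(a−b·0.151)/D = (1.062989−8.017389·0.151)/55.796144 = -0.002646
w* = 0.162009·g + -0.002646·h:
  w_0 = 0.162009·0.6809 + -0.002646·31.3654 = 0.0273  (Ford)
  w_1 = 0.162009·1.8679 + -0.002646·23.9739 = 0.2392  (Starbucks)
  w_2 = 0.162009·1.9327 + -0.002646·3.9874 = 0.3026  (Raytheon)
  w_3 = 0.162009·1.3151 + -0.002646·12.1763 = 0.1808  (Disney)
  w_4 = 0.162009·0.0036 + -0.002646·13.8677 = -0.0361  (Alcoa)
  w_5 = 0.162009·0.5531 + -0.002646·22.3081 = 0.0306  (Lockheed)
  w_6 = 0.162009·1.6641 + -0.002646·5.2807 = 0.2556  (Tesla)
Σw_i=1.0000  μᵀw=0.1510
σ²=wᵀΣw=λ₁·μ_p+λ₂ = 0.162009·0.151 + -0.002646 = 0.021817 ≈ 0.0218


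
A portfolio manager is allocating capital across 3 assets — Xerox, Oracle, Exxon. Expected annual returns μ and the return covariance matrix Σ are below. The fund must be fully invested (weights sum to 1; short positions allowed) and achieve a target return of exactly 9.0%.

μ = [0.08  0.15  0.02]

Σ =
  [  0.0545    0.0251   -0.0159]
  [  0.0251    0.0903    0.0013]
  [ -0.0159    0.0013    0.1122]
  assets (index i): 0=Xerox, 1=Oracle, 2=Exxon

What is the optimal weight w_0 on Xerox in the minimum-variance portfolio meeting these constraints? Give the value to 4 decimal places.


x=Σ⁻¹μ = [0.9054  1.4053  0.2903]
y=Σ⁻¹𝟙 = [19.1495  5.5849  11.5616]
a=μᵀx=0.289029  b=𝟙ᵀx=2.600931  c=𝟙ᵀy=36.296079  D=ac−b²=3.725768
λ₁=(c·0.090−b)/D = (36.296079·0.090−2.600931)/3.725768 = 0.178679
λ₂=(a−b·0.090)/D = (0.289029−2.600931·0.090)/3.725768 = 0.014747
w* = 0.178679·x + 0.014747·y:
  w_0 = 0.178679·0.9054 + 0.014747·19.1495 = 0.4442  (Xerox)
  w_1 = 0.178679·1.4053 + 0.014747·5.5849 = 0.3335  (Oracle)
  w_2 = 0.178679·0.2903 + 0.014747·11.5616 = 0.2224  (Exxon)
Σw_i=1.0000  μᵀw=0.0900
σ²=wᵀΣw=λ₁·μ_p+λ₂ = 0.178679·0.090 + 0.014747 = 0.030828 ≈ 0.0308

0.4442
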